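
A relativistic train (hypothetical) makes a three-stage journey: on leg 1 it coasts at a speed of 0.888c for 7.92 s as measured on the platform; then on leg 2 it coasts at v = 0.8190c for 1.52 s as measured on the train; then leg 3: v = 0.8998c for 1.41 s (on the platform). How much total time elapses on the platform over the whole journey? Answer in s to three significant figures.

Δt = 12.0 s

Leg 1: 7.92 s is already measured on the platform.
Leg 2: γ = 1/√(1 − 0.8190²) = 1/√0.3292 = 1.743; Δt_2 = 1.743 × 1.52 = 2.649 s.
Leg 3: 1.41 s is already measured on the platform.
Total: 7.920 + 2.649 + 1.410 s.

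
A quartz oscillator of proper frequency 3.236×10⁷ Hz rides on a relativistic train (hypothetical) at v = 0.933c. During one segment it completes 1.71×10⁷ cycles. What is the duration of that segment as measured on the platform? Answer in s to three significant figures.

γ = 1/√(1 − 0.933²) = 1/√0.1295 = 2.779
Proper time for N cycles: τ = N/f = 1.71×10⁷/(3.236×10⁷) = 5.284×10⁻¹ s = 0.5284 s.
Lab-frame duration Δt = γτ = 2.779 × 0.5284 = 1.468 s.

Δt = 1.47 s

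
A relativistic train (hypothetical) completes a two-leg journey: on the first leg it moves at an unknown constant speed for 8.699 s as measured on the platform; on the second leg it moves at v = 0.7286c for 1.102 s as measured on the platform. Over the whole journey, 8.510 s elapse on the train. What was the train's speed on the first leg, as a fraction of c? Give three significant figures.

Leg 1: speed unknown; τ_1 = 8.699/γ_1.
Leg 2: γ = 1/√(1 − 0.7286²) = 1/√0.4691 = 1.460; τ_2 = 1.102/1.460 = 0.7548 s.
Total proper time: τ_1 + 0.7548 = 8.510, so τ_1 = 8.510 − 0.7548 = 7.755 s.
γ_1 = 8.699/7.755 = 1.122; β = √(1 − 1/γ²) = √0.2052.

β = 0.453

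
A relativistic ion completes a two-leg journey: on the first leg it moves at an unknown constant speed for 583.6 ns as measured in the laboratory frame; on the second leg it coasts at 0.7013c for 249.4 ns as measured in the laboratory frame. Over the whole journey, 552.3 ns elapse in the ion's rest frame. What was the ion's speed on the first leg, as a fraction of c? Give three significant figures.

β = 0.767

Leg 1: speed unknown; τ_1 = 583.6/γ_1.
Leg 2: γ = 1/√(1 − 0.7013²) = 1/√0.5082 = 1.403; τ_2 = 249.4/1.403 = 177.8 ns.
Total proper time: τ_1 + 177.8 = 552.3, so τ_1 = 552.3 − 177.8 = 374.5 ns.
γ_1 = 583.6/374.5 = 1.558; β = √(1 − 1/γ²) = √0.5882.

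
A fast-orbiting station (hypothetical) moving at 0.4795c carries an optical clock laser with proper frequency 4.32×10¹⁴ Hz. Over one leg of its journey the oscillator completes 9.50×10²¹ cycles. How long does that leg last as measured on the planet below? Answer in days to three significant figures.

γ = 1/√(1 − 0.4795²) = 1/√0.7701 = 1.140
Proper time for N cycles: τ = N/f = 9.50×10²¹/(4.32×10¹⁴) = 2.199×10⁷ s = 254.5 days.
Lab-frame duration Δt = γτ = 1.140 × 254.5 = 290.0 days.

Δt = 290 days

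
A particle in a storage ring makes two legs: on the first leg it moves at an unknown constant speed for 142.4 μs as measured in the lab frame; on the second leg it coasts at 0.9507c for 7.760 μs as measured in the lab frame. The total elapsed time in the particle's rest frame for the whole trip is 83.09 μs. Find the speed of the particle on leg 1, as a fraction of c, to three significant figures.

β = 0.824

Leg 1: speed unknown; τ_1 = 142.4/γ_1.
Leg 2: γ = 1/√(1 − 0.9507²) = 1/√0.09617 = 3.225; τ_2 = 7.760/3.225 = 2.406 μs.
Total proper time: τ_1 + 2.406 = 83.09, so τ_1 = 83.09 − 2.406 = 80.68 μs.
γ_1 = 142.4/80.68 = 1.765; β = √(1 − 1/γ²) = √0.6790.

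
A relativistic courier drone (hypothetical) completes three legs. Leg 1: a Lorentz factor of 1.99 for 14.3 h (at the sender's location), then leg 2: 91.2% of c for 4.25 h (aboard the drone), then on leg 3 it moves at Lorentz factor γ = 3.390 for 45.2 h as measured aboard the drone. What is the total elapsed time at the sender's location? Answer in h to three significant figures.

Leg 1: 14.3 h is already measured at the sender's location.
Leg 2: β = 0.912; γ = 1/√(1 − 0.912²) = 1/√0.1683 = 2.438; Δt_2 = 2.438 × 4.25 = 10.36 h.
Leg 3: γ = 3.390; Δt_3 = 3.390 × 45.2 = 153.2 h.
Total: 14.30 + 10.36 + 153.2 h.

Δt = 178 h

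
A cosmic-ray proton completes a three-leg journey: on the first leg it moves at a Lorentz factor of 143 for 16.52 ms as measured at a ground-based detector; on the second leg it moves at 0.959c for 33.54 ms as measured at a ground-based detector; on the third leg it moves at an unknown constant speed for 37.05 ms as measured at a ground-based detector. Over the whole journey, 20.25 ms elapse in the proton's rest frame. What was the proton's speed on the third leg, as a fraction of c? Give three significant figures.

β = 0.958

Leg 1: γ = 143; τ_1 = 16.52/143.0 = 0.1155 ms.
Leg 2: γ = 1/√(1 − 0.959²) = 1/√0.08032 = 3.529; τ_2 = 33.54/3.529 = 9.505 ms.
Leg 3: speed unknown; τ_3 = 37.05/γ_3.
Total proper time: 0.1155 + 9.505 + τ_3 = 20.25, so τ_3 = 20.25 − 9.621 = 10.63 ms.
γ_3 = 37.05/10.63 = 3.486; β = √(1 − 1/γ²) = √0.9177.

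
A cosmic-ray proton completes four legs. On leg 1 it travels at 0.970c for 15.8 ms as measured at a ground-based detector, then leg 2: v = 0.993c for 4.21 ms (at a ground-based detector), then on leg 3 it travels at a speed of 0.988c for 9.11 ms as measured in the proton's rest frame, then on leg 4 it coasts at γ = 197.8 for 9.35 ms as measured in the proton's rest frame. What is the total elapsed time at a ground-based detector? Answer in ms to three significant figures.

Leg 1: 15.8 ms is already measured at a ground-based detector.
Leg 2: 4.21 ms is already measured at a ground-based detector.
Leg 3: γ = 1/√(1 − 0.988²) = 1/√0.02386 = 6.474; Δt_3 = 6.474 × 9.11 = 58.98 ms.
Leg 4: γ = 197.8; Δt_4 = 197.8 × 9.35 = 1849 ms.
Total: 15.80 + 4.210 + 58.98 + 1849 ms.

Δt = 1930 ms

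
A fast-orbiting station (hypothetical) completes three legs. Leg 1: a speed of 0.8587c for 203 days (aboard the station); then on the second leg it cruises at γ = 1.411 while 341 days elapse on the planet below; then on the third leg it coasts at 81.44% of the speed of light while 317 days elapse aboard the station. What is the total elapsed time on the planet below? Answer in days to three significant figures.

Δt = 1280 days

Leg 1: γ = 1/√(1 − 0.8587²) = 1/√0.2626 = 1.951; Δt_1 = 1.951 × 203 = 396.1 days.
Leg 2: 341 days is already measured on the planet below.
Leg 3: β = 0.8144; γ = 1/√(1 − 0.8144²) = 1/√0.3368 = 1.723; Δt_3 = 1.723 × 317 = 546.3 days.
Total: 396.1 + 341.0 + 546.3 days.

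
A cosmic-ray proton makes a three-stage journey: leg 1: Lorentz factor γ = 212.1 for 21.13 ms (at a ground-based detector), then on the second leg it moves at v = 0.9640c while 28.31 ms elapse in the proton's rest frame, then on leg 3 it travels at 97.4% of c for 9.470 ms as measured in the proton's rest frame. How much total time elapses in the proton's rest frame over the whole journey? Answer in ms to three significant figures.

τ = 37.9 ms

Leg 1: γ = 212.1; τ_1 = 21.13/212.1 = 0.09962 ms.
Leg 2: 28.31 ms is already measured in the proton's rest frame.
Leg 3: 9.470 ms is already measured in the proton's rest frame.
Total: 0.09962 + 28.31 + 9.470 ms.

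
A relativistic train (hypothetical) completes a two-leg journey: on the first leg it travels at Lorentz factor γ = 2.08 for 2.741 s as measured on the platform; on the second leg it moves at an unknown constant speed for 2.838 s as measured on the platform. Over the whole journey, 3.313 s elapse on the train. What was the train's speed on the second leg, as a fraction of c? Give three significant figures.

Leg 1: γ = 2.08; τ_1 = 2.741/2.080 = 1.318 s.
Leg 2: speed unknown; τ_2 = 2.838/γ_2.
Total proper time: 1.318 + τ_2 = 3.313, so τ_2 = 3.313 − 1.318 = 1.995 s.
γ_2 = 2.838/1.995 = 1.422; β = √(1 − 1/γ²) = √0.5057.

β = 0.711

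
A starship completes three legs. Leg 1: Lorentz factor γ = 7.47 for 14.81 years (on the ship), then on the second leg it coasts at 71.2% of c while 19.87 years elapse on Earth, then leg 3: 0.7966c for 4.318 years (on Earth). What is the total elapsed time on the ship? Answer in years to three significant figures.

Leg 1: 14.81 years is already measured on the ship.
Leg 2: β = 0.712; γ = 1/√(1 − 0.712²) = 1/√0.4931 = 1.424; τ_2 = 19.87/1.424 = 13.95 years.
Leg 3: γ = 1/√(1 − 0.7966²) = 1/√0.3654 = 1.654; τ_3 = 4.318/1.654 = 2.610 years.
Total: 14.81 + 13.95 + 2.610 years.

τ = 31.4 years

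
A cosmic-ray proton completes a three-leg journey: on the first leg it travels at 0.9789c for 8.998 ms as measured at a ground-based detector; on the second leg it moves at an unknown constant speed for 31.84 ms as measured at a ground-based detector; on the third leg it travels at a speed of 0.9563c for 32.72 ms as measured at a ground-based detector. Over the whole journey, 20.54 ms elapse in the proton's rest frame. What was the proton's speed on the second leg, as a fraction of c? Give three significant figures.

Leg 1: γ = 1/√(1 − 0.9789²) = 1/√0.04175 = 4.894; τ_1 = 8.998/4.894 = 1.839 ms.
Leg 2: speed unknown; τ_2 = 31.84/γ_2.
Leg 3: γ = 1/√(1 − 0.9563²) = 1/√0.08549 = 3.420; τ_3 = 32.72/3.420 = 9.567 ms.
Total proper time: 1.839 + τ_2 + 9.567 = 20.54, so τ_2 = 20.54 − 11.41 = 9.134 ms.
γ_2 = 31.84/9.134 = 3.486; β = √(1 − 1/γ²) = √0.9177.

β = 0.958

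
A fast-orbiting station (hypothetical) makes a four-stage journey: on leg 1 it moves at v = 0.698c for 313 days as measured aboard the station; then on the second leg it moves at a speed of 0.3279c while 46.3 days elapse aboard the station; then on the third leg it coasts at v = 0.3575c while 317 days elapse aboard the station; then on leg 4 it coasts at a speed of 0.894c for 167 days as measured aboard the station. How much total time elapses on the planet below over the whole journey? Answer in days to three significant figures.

Leg 1: γ = 1/√(1 − 0.698²) = 1/√0.5128 = 1.396; Δt_1 = 1.396 × 313 = 437.1 days.
Leg 2: γ = 1/√(1 − 0.3279²) = 1/√0.8925 = 1.059; Δt_2 = 1.059 × 46.3 = 49.01 days.
Leg 3: γ = 1/√(1 − 0.3575²) = 1/√0.8722 = 1.071; Δt_3 = 1.071 × 317 = 339.4 days.
Leg 4: γ = 1/√(1 − 0.894²) = 1/√0.2008 = 2.232; Δt_4 = 2.232 × 167 = 372.7 days.
Total: 437.1 + 49.01 + 339.4 + 372.7 days.

Δt = 1200 days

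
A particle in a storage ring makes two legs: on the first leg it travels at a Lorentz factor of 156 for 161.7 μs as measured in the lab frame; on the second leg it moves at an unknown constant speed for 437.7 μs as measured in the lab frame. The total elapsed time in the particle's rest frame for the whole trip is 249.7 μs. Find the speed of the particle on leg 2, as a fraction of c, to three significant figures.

Leg 1: γ = 156; τ_1 = 161.7/156.0 = 1.037 μs.
Leg 2: speed unknown; τ_2 = 437.7/γ_2.
Total proper time: 1.037 + τ_2 = 249.7, so τ_2 = 249.7 − 1.037 = 248.7 μs.
γ_2 = 437.7/248.7 = 1.760; β = √(1 − 1/γ²) = √0.6772.

β = 0.823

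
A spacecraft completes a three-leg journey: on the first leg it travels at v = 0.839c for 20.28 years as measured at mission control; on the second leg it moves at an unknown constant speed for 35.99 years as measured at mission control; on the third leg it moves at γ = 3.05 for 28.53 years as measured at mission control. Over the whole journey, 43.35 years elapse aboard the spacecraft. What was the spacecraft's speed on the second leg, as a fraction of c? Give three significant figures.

β = 0.770

Leg 1: γ = 1/√(1 − 0.839²) = 1/√0.2961 = 1.838; τ_1 = 20.28/1.838 = 11.03 years.
Leg 2: speed unknown; τ_2 = 35.99/γ_2.
Leg 3: γ = 3.05; τ_3 = 28.53/3.050 = 9.354 years.
Total proper time: 11.03 + τ_2 + 9.354 = 43.35, so τ_2 = 43.35 − 20.39 = 22.96 years.
γ_2 = 35.99/22.96 = 1.567; β = √(1 − 1/γ²) = √0.5930.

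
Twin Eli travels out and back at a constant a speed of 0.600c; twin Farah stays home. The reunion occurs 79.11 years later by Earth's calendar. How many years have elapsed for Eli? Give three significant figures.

τ = 63.3 years

γ = 1/√(1 − 0.600²) = 1/√0.6400 = 1.250
Eli's clock measures proper time along the trip: τ = Δt/γ = 79.11/1.250 years.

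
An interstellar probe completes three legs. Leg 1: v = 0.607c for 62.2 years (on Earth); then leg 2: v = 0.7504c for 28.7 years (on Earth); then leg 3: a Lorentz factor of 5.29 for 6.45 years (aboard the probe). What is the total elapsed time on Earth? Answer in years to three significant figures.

Δt = 125 years

Leg 1: 62.2 years is already measured on Earth.
Leg 2: 28.7 years is already measured on Earth.
Leg 3: γ = 5.29; Δt_3 = 5.290 × 6.45 = 34.12 years.
Total: 62.20 + 28.70 + 34.12 years.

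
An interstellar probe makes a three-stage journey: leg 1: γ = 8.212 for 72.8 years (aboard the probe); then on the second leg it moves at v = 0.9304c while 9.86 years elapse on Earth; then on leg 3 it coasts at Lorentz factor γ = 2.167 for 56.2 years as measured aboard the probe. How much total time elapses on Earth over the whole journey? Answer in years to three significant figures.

Leg 1: γ = 8.212; Δt_1 = 8.212 × 72.8 = 597.8 years.
Leg 2: 9.86 years is already measured on Earth.
Leg 3: γ = 2.167; Δt_3 = 2.167 × 56.2 = 121.8 years.
Total: 597.8 + 9.860 + 121.8 years.

Δt = 729 years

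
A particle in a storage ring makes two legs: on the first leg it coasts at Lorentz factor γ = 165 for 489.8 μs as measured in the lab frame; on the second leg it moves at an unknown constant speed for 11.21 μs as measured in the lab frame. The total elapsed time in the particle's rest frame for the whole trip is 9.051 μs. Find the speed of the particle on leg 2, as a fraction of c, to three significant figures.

β = 0.840

Leg 1: γ = 165; τ_1 = 489.8/165.0 = 2.968 μs.
Leg 2: speed unknown; τ_2 = 11.21/γ_2.
Total proper time: 2.968 + τ_2 = 9.051, so τ_2 = 9.051 − 2.968 = 6.083 μs.
γ_2 = 11.21/6.083 = 1.843; β = √(1 − 1/γ²) = √0.7056.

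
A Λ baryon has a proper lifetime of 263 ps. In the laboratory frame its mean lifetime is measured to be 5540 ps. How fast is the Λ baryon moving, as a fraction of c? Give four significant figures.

γ = Δt/τ₀ = 5540/263 = 21.06
β = √(1 − 1/γ²) = √(1 − 0.002254) = √0.9977

β = 0.9989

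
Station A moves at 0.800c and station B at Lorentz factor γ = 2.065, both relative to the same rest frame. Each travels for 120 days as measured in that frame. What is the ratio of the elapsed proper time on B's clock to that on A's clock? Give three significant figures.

A: γ = 1/√(1 − 0.800²) = 5/3 ≈ 1.667. B: γ = 2.065.
τ_A/τ_B = γ_B/γ_A = 2.065/1.667 = 1.239, so τ_B/τ_A = 0.8071.

τ_B/τ_A = 0.807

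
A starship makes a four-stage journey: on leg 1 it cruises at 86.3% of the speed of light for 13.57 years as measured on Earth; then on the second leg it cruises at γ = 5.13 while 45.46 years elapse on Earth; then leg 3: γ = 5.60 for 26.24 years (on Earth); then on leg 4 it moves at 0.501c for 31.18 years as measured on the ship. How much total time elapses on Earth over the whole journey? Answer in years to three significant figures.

Δt = 121 years

Leg 1: 13.57 years is already measured on Earth.
Leg 2: 45.46 years is already measured on Earth.
Leg 3: 26.24 years is already measured on Earth.
Leg 4: γ = 1/√(1 − 0.501²) = 1/√0.7490 = 1.155; Δt_4 = 1.155 × 31.18 = 36.03 years.
Total: 13.57 + 45.46 + 26.24 + 36.03 years.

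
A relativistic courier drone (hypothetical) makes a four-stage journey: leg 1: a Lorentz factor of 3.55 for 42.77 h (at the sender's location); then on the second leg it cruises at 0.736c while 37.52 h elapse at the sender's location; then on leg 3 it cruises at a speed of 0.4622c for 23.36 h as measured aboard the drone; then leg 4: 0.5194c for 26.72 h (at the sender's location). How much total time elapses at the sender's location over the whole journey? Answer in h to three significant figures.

Δt = 133 h

Leg 1: 42.77 h is already measured at the sender's location.
Leg 2: 37.52 h is already measured at the sender's location.
Leg 3: γ = 1/√(1 − 0.4622²) = 1/√0.7864 = 1.128; Δt_3 = 1.128 × 23.36 = 26.34 h.
Leg 4: 26.72 h is already measured at the sender's location.
Total: 42.77 + 37.52 + 26.34 + 26.72 h.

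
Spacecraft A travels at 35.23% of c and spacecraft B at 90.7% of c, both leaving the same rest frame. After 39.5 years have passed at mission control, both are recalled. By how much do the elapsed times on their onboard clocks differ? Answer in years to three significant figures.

|τ_A − τ_B| = 20.3 years

A: β = 0.3523; γ = 1/√(1 − 0.3523²) = 1/√0.8759 = 1.069; τ_A = 39.5/1.069 = 36.97 years.
B: β = 0.907; γ = 1/√(1 − 0.907²) = 1/√0.1774 = 2.375; τ_B = 39.5/2.375 = 16.63 years.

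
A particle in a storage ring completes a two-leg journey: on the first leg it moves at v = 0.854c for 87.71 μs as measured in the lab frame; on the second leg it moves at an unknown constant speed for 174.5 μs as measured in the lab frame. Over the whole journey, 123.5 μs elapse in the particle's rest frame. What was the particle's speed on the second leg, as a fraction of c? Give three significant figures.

Leg 1: γ = 1/√(1 − 0.854²) = 1/√0.2707 = 1.922; τ_1 = 87.71/1.922 = 45.63 μs.
Leg 2: speed unknown; τ_2 = 174.5/γ_2.
Total proper time: 45.63 + τ_2 = 123.5, so τ_2 = 123.5 − 45.63 = 77.87 μs.
γ_2 = 174.5/77.87 = 2.241; β = √(1 − 1/γ²) = √0.8009.

β = 0.895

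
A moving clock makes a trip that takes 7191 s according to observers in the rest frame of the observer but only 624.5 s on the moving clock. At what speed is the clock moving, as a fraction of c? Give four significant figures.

β = 0.9962

The proper time is measured on the moving clock (both events occur at the clock's location); Δt is measured in the rest frame of the observer. γ = Δt/τ = 7191/624.5 = 11.51.
β = √(1 − 1/γ²) = √(1 − 0.007542) = √0.9925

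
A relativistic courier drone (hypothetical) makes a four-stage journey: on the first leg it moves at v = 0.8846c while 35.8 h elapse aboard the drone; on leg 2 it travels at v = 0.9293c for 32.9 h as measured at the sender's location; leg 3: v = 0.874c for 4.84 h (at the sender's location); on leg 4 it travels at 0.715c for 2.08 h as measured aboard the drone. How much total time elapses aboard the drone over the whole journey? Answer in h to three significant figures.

Leg 1: 35.8 h is already measured aboard the drone.
Leg 2: γ = 1/√(1 − 0.9293²) = 1/√0.1364 = 2.708; τ_2 = 32.9/2.708 = 12.15 h.
Leg 3: γ = 1/√(1 − 0.874²) = 1/√0.2361 = 2.058; τ_3 = 4.84/2.058 = 2.352 h.
Leg 4: 2.08 h is already measured aboard the drone.
Total: 35.80 + 12.15 + 2.352 + 2.080 h.

τ = 52.4 h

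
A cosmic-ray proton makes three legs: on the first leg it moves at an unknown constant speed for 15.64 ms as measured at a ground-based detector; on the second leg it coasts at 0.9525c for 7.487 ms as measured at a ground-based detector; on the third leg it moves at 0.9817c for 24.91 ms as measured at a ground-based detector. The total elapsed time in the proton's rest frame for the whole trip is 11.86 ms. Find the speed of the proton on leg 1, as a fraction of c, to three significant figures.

β = 0.951

Leg 1: speed unknown; τ_1 = 15.64/γ_1.
Leg 2: γ = 1/√(1 − 0.9525²) = 1/√0.09274 = 3.284; τ_2 = 7.487/3.284 = 2.280 ms.
Leg 3: γ = 1/√(1 − 0.9817²) = 1/√0.03627 = 5.251; τ_3 = 24.91/5.251 = 4.744 ms.
Total proper time: τ_1 + 2.280 + 4.744 = 11.86, so τ_1 = 11.86 − 7.024 = 4.836 ms.
γ_1 = 15.64/4.836 = 3.234; β = √(1 − 1/γ²) = √0.9044.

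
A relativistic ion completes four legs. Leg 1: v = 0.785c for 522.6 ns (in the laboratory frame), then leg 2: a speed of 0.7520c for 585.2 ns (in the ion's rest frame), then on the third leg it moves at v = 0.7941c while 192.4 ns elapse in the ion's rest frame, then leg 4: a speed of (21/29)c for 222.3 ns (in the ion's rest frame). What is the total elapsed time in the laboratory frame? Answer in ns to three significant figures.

Leg 1: 522.6 ns is already measured in the laboratory frame.
Leg 2: γ = 1/√(1 − 0.7520²) = 1/√0.4345 = 1.517; Δt_2 = 1.517 × 585.2 = 887.8 ns.
Leg 3: γ = 1/√(1 − 0.7941²) = 1/√0.3694 = 1.645; Δt_3 = 1.645 × 192.4 = 316.6 ns.
Leg 4: γ = 1/√(1 − (21/29)²) = 29/20 = 1.450; Δt_4 = 1.450 × 222.3 = 322.3 ns.
Total: 522.6 + 887.8 + 316.6 + 322.3 ns.

Δt = 2050 ns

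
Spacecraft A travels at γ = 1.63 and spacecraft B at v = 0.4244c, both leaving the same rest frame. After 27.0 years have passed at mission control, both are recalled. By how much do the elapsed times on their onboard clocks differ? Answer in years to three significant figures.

|τ_A − τ_B| = 7.88 years

A: γ = 1.63; τ_A = 27.0/1.630 = 16.56 years.
B: γ = 1/√(1 − 0.4244²) = 1/√0.8199 = 1.104; τ_B = 27.0/1.104 = 24.45 years.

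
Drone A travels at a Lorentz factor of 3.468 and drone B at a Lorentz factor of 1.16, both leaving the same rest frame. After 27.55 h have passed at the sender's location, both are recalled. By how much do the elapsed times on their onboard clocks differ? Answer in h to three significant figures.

A: γ = 3.468; τ_A = 27.55/3.468 = 7.944 h.
B: γ = 1.16; τ_B = 27.55/1.160 = 23.75 h.

|τ_A − τ_B| = 15.8 h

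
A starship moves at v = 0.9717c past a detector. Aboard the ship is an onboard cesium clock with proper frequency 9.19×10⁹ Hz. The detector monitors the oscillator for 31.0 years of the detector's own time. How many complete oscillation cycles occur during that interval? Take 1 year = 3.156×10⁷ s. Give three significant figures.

γ = 1/√(1 − 0.9717²) = 1/√0.05580 = 4.233
During 31.0 years of lab time, the oscillator's proper time advances by τ = Δt/γ = 31.0/4.233 = 7.323 years = 2.311×10⁸ s.
N = f × τ = 9.19×10⁹ × 2.311×10⁸ = 2.124×10¹⁸.

N = 2.12×10¹⁸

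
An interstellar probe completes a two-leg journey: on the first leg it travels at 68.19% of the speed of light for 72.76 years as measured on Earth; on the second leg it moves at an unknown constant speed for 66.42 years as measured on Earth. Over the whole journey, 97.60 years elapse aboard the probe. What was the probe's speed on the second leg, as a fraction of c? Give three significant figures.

β = 0.744

Leg 1: β = 0.6819; γ = 1/√(1 − 0.6819²) = 1/√0.5350 = 1.367; τ_1 = 72.76/1.367 = 53.22 years.
Leg 2: speed unknown; τ_2 = 66.42/γ_2.
Total proper time: 53.22 + τ_2 = 97.60, so τ_2 = 97.60 − 53.22 = 44.38 years.
γ_2 = 66.42/44.38 = 1.497; β = √(1 − 1/γ²) = √0.5535.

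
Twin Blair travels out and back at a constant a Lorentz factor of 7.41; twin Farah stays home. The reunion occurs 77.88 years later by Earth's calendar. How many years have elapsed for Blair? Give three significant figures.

τ = 10.5 years

γ = 7.41
Blair's clock measures proper time along the trip: τ = Δt/γ = 77.88/7.410 years.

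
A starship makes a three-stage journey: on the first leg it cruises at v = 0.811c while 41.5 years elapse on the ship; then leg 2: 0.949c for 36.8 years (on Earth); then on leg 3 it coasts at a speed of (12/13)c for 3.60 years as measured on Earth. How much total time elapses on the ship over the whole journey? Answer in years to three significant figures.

τ = 54.5 years

Leg 1: 41.5 years is already measured on the ship.
Leg 2: γ = 1/√(1 − 0.949²) = 1/√0.09940 = 3.172; τ_2 = 36.8/3.172 = 11.60 years.
Leg 3: γ = 1/√(1 − (12/13)²) = 13/5 = 2.600; τ_3 = 3.60/2.600 = 1.385 years.
Total: 41.50 + 11.60 + 1.385 years.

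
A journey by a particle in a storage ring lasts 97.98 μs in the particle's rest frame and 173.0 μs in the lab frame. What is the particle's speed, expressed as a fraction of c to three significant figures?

β = 0.824

The proper time is measured in the particle's rest frame (both events occur at the particle's location); Δt is measured in the lab frame. γ = Δt/τ = 173.0/97.98 = 1.766.
β = √(1 − 1/γ²) = √(1 − 0.3208) = √0.6792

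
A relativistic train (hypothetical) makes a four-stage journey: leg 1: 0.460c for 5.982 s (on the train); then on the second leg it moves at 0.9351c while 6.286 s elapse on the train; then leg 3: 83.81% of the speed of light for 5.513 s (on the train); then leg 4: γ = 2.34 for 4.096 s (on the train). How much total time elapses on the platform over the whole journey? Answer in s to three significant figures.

Δt = 44.2 s

Leg 1: γ = 1/√(1 − 0.460²) = 1/√0.7884 = 1.126; Δt_1 = 1.126 × 5.982 = 6.737 s.
Leg 2: γ = 1/√(1 − 0.9351²) = 1/√0.1256 = 2.822; Δt_2 = 2.822 × 6.286 = 17.74 s.
Leg 3: β = 0.8381; γ = 1/√(1 − 0.8381²) = 1/√0.2976 = 1.833; Δt_3 = 1.833 × 5.513 = 10.11 s.
Leg 4: γ = 2.34; Δt_4 = 2.340 × 4.096 = 9.585 s.
Total: 6.737 + 17.74 + 10.11 + 9.585 s.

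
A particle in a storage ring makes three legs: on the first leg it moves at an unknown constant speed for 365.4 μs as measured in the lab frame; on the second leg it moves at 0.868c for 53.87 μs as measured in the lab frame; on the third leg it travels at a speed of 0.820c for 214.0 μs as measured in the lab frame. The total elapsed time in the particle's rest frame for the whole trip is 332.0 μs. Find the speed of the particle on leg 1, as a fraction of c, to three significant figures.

Leg 1: speed unknown; τ_1 = 365.4/γ_1.
Leg 2: γ = 1/√(1 − 0.868²) = 1/√0.2466 = 2.014; τ_2 = 53.87/2.014 = 26.75 μs.
Leg 3: γ = 1/√(1 − 0.820²) = 1/√0.3276 = 1.747; τ_3 = 214.0/1.747 = 122.5 μs.
Total proper time: τ_1 + 26.75 + 122.5 = 332.0, so τ_1 = 332.0 − 149.2 = 182.8 μs.
γ_1 = 365.4/182.8 = 1.999; β = √(1 − 1/γ²) = √0.7498.

β = 0.866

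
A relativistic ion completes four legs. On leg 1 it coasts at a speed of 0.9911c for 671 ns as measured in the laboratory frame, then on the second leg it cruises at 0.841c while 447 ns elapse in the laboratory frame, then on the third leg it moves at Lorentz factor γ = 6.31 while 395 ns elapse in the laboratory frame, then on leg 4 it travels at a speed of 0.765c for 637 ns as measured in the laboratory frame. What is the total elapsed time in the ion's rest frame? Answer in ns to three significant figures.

Leg 1: γ = 1/√(1 − 0.9911²) = 1/√0.01772 = 7.512; τ_1 = 671/7.512 = 89.32 ns.
Leg 2: γ = 1/√(1 − 0.841²) = 1/√0.2927 = 1.848; τ_2 = 447/1.848 = 241.8 ns.
Leg 3: γ = 6.31; τ_3 = 395/6.310 = 62.60 ns.
Leg 4: γ = 1/√(1 − 0.765²) = 1/√0.4148 = 1.553; τ_4 = 637/1.553 = 410.2 ns.
Total: 89.32 + 241.8 + 62.60 + 410.2 ns.

τ = 804 ns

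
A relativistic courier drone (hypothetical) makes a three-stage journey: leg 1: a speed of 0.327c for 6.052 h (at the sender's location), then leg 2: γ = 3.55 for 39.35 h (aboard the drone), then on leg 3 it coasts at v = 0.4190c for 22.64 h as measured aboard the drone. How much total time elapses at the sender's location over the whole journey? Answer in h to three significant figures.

Leg 1: 6.052 h is already measured at the sender's location.
Leg 2: γ = 3.55; Δt_2 = 3.550 × 39.35 = 139.7 h.
Leg 3: γ = 1/√(1 − 0.4190²) = 1/√0.8244 = 1.101; Δt_3 = 1.101 × 22.64 = 24.93 h.
Total: 6.052 + 139.7 + 24.93 h.

Δt = 171 h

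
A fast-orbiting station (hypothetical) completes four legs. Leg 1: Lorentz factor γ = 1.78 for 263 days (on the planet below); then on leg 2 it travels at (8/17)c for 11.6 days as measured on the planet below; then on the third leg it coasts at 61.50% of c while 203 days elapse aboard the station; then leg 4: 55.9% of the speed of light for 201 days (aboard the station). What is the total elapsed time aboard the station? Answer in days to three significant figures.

τ = 562 days

Leg 1: γ = 1.78; τ_1 = 263/1.780 = 147.8 days.
Leg 2: γ = 1/√(1 − (8/17)²) = 17/15 ≈ 1.133; τ_2 = 11.6/1.133 = 10.24 days.
Leg 3: 203 days is already measured aboard the station.
Leg 4: 201 days is already measured aboard the station.
Total: 147.8 + 10.24 + 203.0 + 201.0 days.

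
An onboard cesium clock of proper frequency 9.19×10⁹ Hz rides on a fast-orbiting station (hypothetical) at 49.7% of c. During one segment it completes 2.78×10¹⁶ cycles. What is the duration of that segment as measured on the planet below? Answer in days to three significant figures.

Δt = 40.3 days

β = 0.497; γ = 1/√(1 − 0.497²) = 1/√0.7530 = 1.152
Proper time for N cycles: τ = N/f = 2.78×10¹⁶/(9.19×10⁹) = 3.025×10⁶ s = 35.01 days.
Lab-frame duration Δt = γτ = 1.152 × 35.01 = 40.35 days.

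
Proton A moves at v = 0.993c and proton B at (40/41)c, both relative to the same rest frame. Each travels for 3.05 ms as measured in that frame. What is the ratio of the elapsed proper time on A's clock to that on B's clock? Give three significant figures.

τ_A/τ_B = 0.538

A: γ = 1/√(1 − 0.993²) = 1/√0.01395 = 8.466. B: γ = 1/√(1 − (40/41)²) = 41/9 ≈ 4.556.
τ_A/τ_B = γ_B/γ_A = 4.556/8.466 = 0.5381, so τ_A/τ_B = 0.5381.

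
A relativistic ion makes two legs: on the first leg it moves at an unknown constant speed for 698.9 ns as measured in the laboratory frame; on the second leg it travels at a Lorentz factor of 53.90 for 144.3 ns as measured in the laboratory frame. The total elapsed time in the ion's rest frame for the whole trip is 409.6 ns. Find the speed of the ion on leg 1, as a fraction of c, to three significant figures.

Leg 1: speed unknown; τ_1 = 698.9/γ_1.
Leg 2: γ = 53.90; τ_2 = 144.3/53.90 = 2.677 ns.
Total proper time: τ_1 + 2.677 = 409.6, so τ_1 = 409.6 − 2.677 = 406.9 ns.
γ_1 = 698.9/406.9 = 1.718; β = √(1 − 1/γ²) = √0.6610.

β = 0.813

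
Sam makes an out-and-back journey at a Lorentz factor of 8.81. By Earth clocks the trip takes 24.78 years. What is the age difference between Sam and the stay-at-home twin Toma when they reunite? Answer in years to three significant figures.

γ = 8.81
Sam's elapsed proper time: τ = 24.78/8.810 = 2.813 years.
Age gap = Δt − τ = 24.78 − 2.813 years.

Δt − τ = 22.0 years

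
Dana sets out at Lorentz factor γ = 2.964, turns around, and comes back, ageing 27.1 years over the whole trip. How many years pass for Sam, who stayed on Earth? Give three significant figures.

Δt = 80.3 years

γ = 2.964
Earth-frame duration is the dilated interval: Δt = γτ = 2.964 × 27.1 years.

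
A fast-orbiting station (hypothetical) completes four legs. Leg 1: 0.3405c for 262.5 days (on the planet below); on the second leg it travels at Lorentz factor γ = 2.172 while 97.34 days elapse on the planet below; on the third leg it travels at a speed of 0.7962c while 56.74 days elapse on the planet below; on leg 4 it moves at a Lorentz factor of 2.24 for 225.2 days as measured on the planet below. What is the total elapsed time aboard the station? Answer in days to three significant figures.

τ = 426 days

Leg 1: γ = 1/√(1 − 0.3405²) = 1/√0.8841 = 1.064; τ_1 = 262.5/1.064 = 246.8 days.
Leg 2: γ = 2.172; τ_2 = 97.34/2.172 = 44.82 days.
Leg 3: γ = 1/√(1 − 0.7962²) = 1/√0.3661 = 1.653; τ_3 = 56.74/1.653 = 34.33 days.
Leg 4: γ = 2.24; τ_4 = 225.2/2.240 = 100.5 days.
Total: 246.8 + 44.82 + 34.33 + 100.5 days.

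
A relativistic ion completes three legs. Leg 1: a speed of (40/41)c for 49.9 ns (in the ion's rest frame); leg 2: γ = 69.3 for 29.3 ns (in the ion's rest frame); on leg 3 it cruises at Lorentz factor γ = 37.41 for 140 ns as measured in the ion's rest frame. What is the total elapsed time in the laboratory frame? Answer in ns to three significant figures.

Leg 1: γ = 1/√(1 − (40/41)²) = 41/9 ≈ 4.556; Δt_1 = 4.556 × 49.9 = 227.3 ns.
Leg 2: γ = 69.3; Δt_2 = 69.30 × 29.3 = 2030 ns.
Leg 3: γ = 37.41; Δt_3 = 37.41 × 140 = 5237 ns.
Total: 227.3 + 2030 + 5237 ns.

Δt = 7500 ns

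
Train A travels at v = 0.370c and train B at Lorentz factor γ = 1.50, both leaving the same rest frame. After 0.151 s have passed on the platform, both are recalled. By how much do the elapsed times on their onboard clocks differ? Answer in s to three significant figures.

|τ_A − τ_B| = 0.0396 s

A: γ = 1/√(1 − 0.370²) = 1/√0.8631 = 1.076; τ_A = 0.151/1.076 = 0.1403 s.
B: γ = 1.50; τ_B = 0.151/1.500 = 0.1007 s.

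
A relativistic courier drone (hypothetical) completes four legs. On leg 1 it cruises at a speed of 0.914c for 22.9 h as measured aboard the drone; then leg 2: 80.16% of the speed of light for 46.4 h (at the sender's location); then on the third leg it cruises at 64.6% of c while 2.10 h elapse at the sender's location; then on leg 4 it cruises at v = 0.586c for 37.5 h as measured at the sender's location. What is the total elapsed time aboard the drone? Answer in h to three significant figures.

Leg 1: 22.9 h is already measured aboard the drone.
Leg 2: β = 0.8016; γ = 1/√(1 − 0.8016²) = 1/√0.3574 = 1.673; τ_2 = 46.4/1.673 = 27.74 h.
Leg 3: β = 0.646; γ = 1/√(1 − 0.646²) = 1/√0.5827 = 1.310; τ_3 = 2.10/1.310 = 1.603 h.
Leg 4: γ = 1/√(1 − 0.586²) = 1/√0.6566 = 1.234; τ_4 = 37.5/1.234 = 30.39 h.
Total: 22.90 + 27.74 + 1.603 + 30.39 h.

τ = 82.6 h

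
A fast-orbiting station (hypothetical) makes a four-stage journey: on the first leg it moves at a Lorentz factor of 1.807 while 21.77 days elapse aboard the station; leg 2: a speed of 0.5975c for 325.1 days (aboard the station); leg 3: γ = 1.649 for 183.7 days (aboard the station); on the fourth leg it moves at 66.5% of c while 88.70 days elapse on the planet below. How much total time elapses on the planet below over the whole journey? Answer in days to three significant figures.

Δt = 836 days

Leg 1: γ = 1.807; Δt_1 = 1.807 × 21.77 = 39.34 days.
Leg 2: γ = 1/√(1 − 0.5975²) = 1/√0.6430 = 1.247; Δt_2 = 1.247 × 325.1 = 405.4 days.
Leg 3: γ = 1.649; Δt_3 = 1.649 × 183.7 = 302.9 days.
Leg 4: 88.70 days is already measured on the planet below.
Total: 39.34 + 405.4 + 302.9 + 88.70 days.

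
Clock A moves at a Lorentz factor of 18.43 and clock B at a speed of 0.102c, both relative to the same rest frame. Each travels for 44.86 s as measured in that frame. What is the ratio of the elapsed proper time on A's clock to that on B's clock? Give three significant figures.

τ_A/τ_B = 0.0545

A: γ = 18.43. B: γ = 1/√(1 − 0.102²) = 1/√0.9896 = 1.005.
τ_A/τ_B = γ_B/γ_A = 1.005/18.43 = 0.05454, so τ_A/τ_B = 0.05454.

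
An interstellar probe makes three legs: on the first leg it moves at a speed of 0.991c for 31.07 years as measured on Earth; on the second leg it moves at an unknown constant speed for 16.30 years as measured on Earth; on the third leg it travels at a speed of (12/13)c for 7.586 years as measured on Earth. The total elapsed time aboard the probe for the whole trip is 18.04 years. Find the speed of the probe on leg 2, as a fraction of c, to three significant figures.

β = 0.740

Leg 1: γ = 1/√(1 − 0.991²) = 1/√0.01792 = 7.470; τ_1 = 31.07/7.470 = 4.159 years.
Leg 2: speed unknown; τ_2 = 16.30/γ_2.
Leg 3: γ = 1/√(1 − (12/13)²) = 13/5 = 2.600; τ_3 = 7.586/2.600 = 2.918 years.
Total proper time: 4.159 + τ_2 + 2.918 = 18.04, so τ_2 = 18.04 − 7.077 = 10.96 years.
γ_2 = 16.30/10.96 = 1.487; β = √(1 − 1/γ²) = √0.5476.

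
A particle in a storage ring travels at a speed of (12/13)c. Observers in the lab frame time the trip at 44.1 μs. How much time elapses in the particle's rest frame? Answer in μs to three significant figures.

τ = 17.0 μs

γ = 1/√(1 − (12/13)²) = 13/5 = 2.600
The interval measured in the lab frame is the dilated one; the clock in the particle's rest frame measures the proper time τ = Δt/γ = 44.1/2.600 μs.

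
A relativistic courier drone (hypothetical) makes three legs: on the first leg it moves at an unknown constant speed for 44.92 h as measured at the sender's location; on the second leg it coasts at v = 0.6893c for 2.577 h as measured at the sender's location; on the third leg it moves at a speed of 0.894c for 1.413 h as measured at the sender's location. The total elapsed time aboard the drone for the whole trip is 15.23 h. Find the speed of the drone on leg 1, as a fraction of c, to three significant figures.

Leg 1: speed unknown; τ_1 = 44.92/γ_1.
Leg 2: γ = 1/√(1 − 0.6893²) = 1/√0.5249 = 1.380; τ_2 = 2.577/1.380 = 1.867 h.
Leg 3: γ = 1/√(1 − 0.894²) = 1/√0.2008 = 2.232; τ_3 = 1.413/2.232 = 0.6331 h.
Total proper time: τ_1 + 1.867 + 0.6331 = 15.23, so τ_1 = 15.23 − 2.500 = 12.73 h.
γ_1 = 44.92/12.73 = 3.529; β = √(1 − 1/γ²) = √0.9197.

β = 0.959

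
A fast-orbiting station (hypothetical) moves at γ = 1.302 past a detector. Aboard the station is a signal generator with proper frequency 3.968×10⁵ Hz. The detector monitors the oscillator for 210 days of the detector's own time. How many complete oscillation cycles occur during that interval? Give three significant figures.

N = 5.53×10¹²

γ = 1.302
During 210 days of lab time, the oscillator's proper time advances by τ = Δt/γ = 210/1.302 = 161.3 days = 1.394×10⁷ s.
N = f × τ = 3.968×10⁵ × 1.394×10⁷ = 5.530×10¹².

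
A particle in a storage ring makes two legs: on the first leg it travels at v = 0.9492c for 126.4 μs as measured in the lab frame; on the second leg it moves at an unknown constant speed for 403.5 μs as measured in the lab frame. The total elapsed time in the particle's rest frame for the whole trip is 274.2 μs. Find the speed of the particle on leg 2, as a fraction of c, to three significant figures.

β = 0.814

Leg 1: γ = 1/√(1 − 0.9492²) = 1/√0.09902 = 3.178; τ_1 = 126.4/3.178 = 39.77 μs.
Leg 2: speed unknown; τ_2 = 403.5/γ_2.
Total proper time: 39.77 + τ_2 = 274.2, so τ_2 = 274.2 − 39.77 = 234.4 μs.
γ_2 = 403.5/234.4 = 1.721; β = √(1 − 1/γ²) = √0.6625.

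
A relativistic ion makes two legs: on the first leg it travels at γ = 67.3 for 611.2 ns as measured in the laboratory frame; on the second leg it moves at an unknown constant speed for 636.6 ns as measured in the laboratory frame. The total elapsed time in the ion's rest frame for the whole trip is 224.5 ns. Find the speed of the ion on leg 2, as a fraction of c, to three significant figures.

β = 0.941

Leg 1: γ = 67.3; τ_1 = 611.2/67.30 = 9.082 ns.
Leg 2: speed unknown; τ_2 = 636.6/γ_2.
Total proper time: 9.082 + τ_2 = 224.5, so τ_2 = 224.5 − 9.082 = 215.4 ns.
γ_2 = 636.6/215.4 = 2.955; β = √(1 − 1/γ²) = √0.8855.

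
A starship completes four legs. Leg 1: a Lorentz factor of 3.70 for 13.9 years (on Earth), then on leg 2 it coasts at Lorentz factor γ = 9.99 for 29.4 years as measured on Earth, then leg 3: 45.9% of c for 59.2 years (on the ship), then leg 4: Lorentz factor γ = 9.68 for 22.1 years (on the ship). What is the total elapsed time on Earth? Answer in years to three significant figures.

Δt = 324 years

Leg 1: 13.9 years is already measured on Earth.
Leg 2: 29.4 years is already measured on Earth.
Leg 3: β = 0.459; γ = 1/√(1 − 0.459²) = 1/√0.7893 = 1.126; Δt_3 = 1.126 × 59.2 = 66.63 years.
Leg 4: γ = 9.68; Δt_4 = 9.680 × 22.1 = 213.9 years.
Total: 13.90 + 29.40 + 66.63 + 213.9 years.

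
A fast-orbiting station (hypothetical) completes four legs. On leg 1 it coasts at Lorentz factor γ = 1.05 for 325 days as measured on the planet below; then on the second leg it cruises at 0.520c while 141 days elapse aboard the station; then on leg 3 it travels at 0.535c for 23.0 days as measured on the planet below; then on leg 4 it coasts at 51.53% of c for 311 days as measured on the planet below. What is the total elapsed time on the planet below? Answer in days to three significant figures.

Leg 1: 325 days is already measured on the planet below.
Leg 2: γ = 1/√(1 − 0.520²) = 1/√0.7296 = 1.171; Δt_2 = 1.171 × 141 = 165.1 days.
Leg 3: 23.0 days is already measured on the planet below.
Leg 4: 311 days is already measured on the planet below.
Total: 325.0 + 165.1 + 23.00 + 311.0 days.

Δt = 824 days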